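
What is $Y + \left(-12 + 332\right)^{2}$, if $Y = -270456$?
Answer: $-168056$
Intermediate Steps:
$Y + \left(-12 + 332\right)^{2} = -270456 + \left(-12 + 332\right)^{2} = -270456 + 320^{2} = -270456 + 102400 = -168056$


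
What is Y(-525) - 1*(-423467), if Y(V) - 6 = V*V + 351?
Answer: 699449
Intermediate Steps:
Y(V) = 357 + V² (Y(V) = 6 + (V*V + 351) = 6 + (V² + 351) = 6 + (351 + V²) = 357 + V²)
Y(-525) - 1*(-423467) = (357 + (-525)²) - 1*(-423467) = (357 + 275625) + 423467 = 275982 + 423467 = 699449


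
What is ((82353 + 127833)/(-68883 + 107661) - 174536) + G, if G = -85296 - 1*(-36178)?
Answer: -1445440771/6463 ≈ -2.2365e+5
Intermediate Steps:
G = -49118 (G = -85296 + 36178 = -49118)
((82353 + 127833)/(-68883 + 107661) - 174536) + G = ((82353 + 127833)/(-68883 + 107661) - 174536) - 49118 = (210186/38778 - 174536) - 49118 = (210186*(1/38778) - 174536) - 49118 = (35031/6463 - 174536) - 49118 = -1127991137/6463 - 49118 = -1445440771/6463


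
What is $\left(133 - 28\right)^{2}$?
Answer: $11025$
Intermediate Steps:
$\left(133 - 28\right)^{2} = 105^{2} = 11025$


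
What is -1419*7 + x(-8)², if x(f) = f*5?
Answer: -8333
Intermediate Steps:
x(f) = 5*f
-1419*7 + x(-8)² = -1419*7 + (5*(-8))² = -9933 + (-40)² = -9933 + 1600 = -8333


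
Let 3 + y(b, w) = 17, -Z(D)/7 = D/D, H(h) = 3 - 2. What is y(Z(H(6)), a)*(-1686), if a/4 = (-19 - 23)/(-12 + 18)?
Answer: -23604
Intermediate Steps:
H(h) = 1
a = -28 (a = 4*((-19 - 23)/(-12 + 18)) = 4*(-42/6) = 4*(-42*1/6) = 4*(-7) = -28)
Z(D) = -7 (Z(D) = -7*D/D = -7*1 = -7)
y(b, w) = 14 (y(b, w) = -3 + 17 = 14)
y(Z(H(6)), a)*(-1686) = 14*(-1686) = -23604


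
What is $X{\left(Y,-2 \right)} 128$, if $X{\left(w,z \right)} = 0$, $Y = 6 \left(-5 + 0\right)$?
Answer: $0$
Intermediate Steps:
$Y = -30$ ($Y = 6 \left(-5\right) = -30$)
$X{\left(Y,-2 \right)} 128 = 0 \cdot 128 = 0$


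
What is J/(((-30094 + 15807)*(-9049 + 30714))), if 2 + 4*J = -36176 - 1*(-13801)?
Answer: 22377/1238111420 ≈ 1.8073e-5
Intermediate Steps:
J = -22377/4 (J = -½ + (-36176 - 1*(-13801))/4 = -½ + (-36176 + 13801)/4 = -½ + (¼)*(-22375) = -½ - 22375/4 = -22377/4 ≈ -5594.3)
J/(((-30094 + 15807)*(-9049 + 30714))) = -22377*1/((-30094 + 15807)*(-9049 + 30714))/4 = -22377/(4*((-14287*21665))) = -22377/4/(-309527855) = -22377/4*(-1/309527855) = 22377/1238111420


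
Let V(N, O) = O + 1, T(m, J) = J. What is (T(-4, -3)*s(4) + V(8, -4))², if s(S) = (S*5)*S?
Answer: 59049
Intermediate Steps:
s(S) = 5*S² (s(S) = (5*S)*S = 5*S²)
V(N, O) = 1 + O
(T(-4, -3)*s(4) + V(8, -4))² = (-15*4² + (1 - 4))² = (-15*16 - 3)² = (-3*80 - 3)² = (-240 - 3)² = (-243)² = 59049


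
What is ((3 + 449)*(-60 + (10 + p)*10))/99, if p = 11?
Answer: 22600/33 ≈ 684.85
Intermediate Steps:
((3 + 449)*(-60 + (10 + p)*10))/99 = ((3 + 449)*(-60 + (10 + 11)*10))/99 = (452*(-60 + 21*10))*(1/99) = (452*(-60 + 210))*(1/99) = (452*150)*(1/99) = 67800*(1/99) = 22600/33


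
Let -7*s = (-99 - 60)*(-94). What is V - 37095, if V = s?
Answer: -274611/7 ≈ -39230.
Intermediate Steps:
s = -14946/7 (s = -(-99 - 60)*(-94)/7 = -(-159)*(-94)/7 = -⅐*14946 = -14946/7 ≈ -2135.1)
V = -14946/7 ≈ -2135.1
V - 37095 = -14946/7 - 37095 = -274611/7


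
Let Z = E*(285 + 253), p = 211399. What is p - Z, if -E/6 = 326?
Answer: 1263727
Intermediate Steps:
E = -1956 (E = -6*326 = -1956)
Z = -1052328 (Z = -1956*(285 + 253) = -1956*538 = -1052328)
p - Z = 211399 - 1*(-1052328) = 211399 + 1052328 = 1263727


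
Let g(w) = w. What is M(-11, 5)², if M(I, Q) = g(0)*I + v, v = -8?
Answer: 64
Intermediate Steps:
M(I, Q) = -8 (M(I, Q) = 0*I - 8 = 0 - 8 = -8)
M(-11, 5)² = (-8)² = 64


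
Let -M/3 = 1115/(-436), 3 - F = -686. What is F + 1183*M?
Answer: 4257539/436 ≈ 9765.0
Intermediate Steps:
F = 689 (F = 3 - 1*(-686) = 3 + 686 = 689)
M = 3345/436 (M = -3345/(-436) = -3345*(-1)/436 = -3*(-1115/436) = 3345/436 ≈ 7.6720)
F + 1183*M = 689 + 1183*(3345/436) = 689 + 3957135/436 = 4257539/436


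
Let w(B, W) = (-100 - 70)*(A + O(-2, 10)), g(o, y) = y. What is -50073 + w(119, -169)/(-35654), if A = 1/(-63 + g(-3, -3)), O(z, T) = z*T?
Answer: -58915102771/1176582 ≈ -50073.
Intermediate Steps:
O(z, T) = T*z
A = -1/66 (A = 1/(-63 - 3) = 1/(-66) = -1/66 ≈ -0.015152)
w(B, W) = 112285/33 (w(B, W) = (-100 - 70)*(-1/66 + 10*(-2)) = -170*(-1/66 - 20) = -170*(-1321/66) = 112285/33)
-50073 + w(119, -169)/(-35654) = -50073 + (112285/33)/(-35654) = -50073 + (112285/33)*(-1/35654) = -50073 - 112285/1176582 = -58915102771/1176582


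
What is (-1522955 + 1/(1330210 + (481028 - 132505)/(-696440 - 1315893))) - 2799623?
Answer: -11570785422864994913/2676825131407 ≈ -4.3226e+6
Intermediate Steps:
(-1522955 + 1/(1330210 + (481028 - 132505)/(-696440 - 1315893))) - 2799623 = (-1522955 + 1/(1330210 + 348523/(-2012333))) - 2799623 = (-1522955 + 1/(1330210 + 348523*(-1/2012333))) - 2799623 = (-1522955 + 1/(1330210 - 348523/2012333)) - 2799623 = (-1522955 + 1/(2676825131407/2012333)) - 2799623 = (-1522955 + 2012333/2676825131407) - 2799623 = -4076684217999935352/2676825131407 - 2799623 = -11570785422864994913/2676825131407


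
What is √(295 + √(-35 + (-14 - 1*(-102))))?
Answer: √(295 + √53) ≈ 17.386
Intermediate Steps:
√(295 + √(-35 + (-14 - 1*(-102)))) = √(295 + √(-35 + (-14 + 102))) = √(295 + √(-35 + 88)) = √(295 + √53)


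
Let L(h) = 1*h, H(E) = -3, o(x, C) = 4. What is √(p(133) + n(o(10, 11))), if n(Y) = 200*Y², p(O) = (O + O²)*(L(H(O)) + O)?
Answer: 2*√580015 ≈ 1523.2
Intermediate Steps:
L(h) = h
p(O) = (-3 + O)*(O + O²) (p(O) = (O + O²)*(-3 + O) = (-3 + O)*(O + O²))
√(p(133) + n(o(10, 11))) = √(133*(-3 + 133² - 2*133) + 200*4²) = √(133*(-3 + 17689 - 266) + 200*16) = √(133*17420 + 3200) = √(2316860 + 3200) = √2320060 = 2*√580015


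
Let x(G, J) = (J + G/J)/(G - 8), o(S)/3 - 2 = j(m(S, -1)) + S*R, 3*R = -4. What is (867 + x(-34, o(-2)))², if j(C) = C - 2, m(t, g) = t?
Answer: 147452449/196 ≈ 7.5231e+5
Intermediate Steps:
j(C) = -2 + C
R = -4/3 (R = (⅓)*(-4) = -4/3 ≈ -1.3333)
o(S) = -S (o(S) = 6 + 3*((-2 + S) + S*(-4/3)) = 6 + 3*((-2 + S) - 4*S/3) = 6 + 3*(-2 - S/3) = 6 + (-6 - S) = -S)
x(G, J) = (J + G/J)/(-8 + G)
(867 + x(-34, o(-2)))² = (867 + (-34 + (-1*(-2))²)/(((-1*(-2)))*(-8 - 34)))² = (867 + (-34 + 2²)/(2*(-42)))² = (867 + (½)*(-1/42)*(-34 + 4))² = (867 + (½)*(-1/42)*(-30))² = (867 + 5/14)² = (12143/14)² = 147452449/196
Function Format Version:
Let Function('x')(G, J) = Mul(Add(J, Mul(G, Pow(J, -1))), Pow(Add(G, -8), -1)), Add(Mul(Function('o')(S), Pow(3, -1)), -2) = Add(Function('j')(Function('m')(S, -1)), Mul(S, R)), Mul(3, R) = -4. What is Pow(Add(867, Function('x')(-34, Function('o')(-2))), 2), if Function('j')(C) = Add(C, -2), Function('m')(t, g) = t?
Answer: Rational(147452449, 196) ≈ 7.5231e+5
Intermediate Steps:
Function('j')(C) = Add(-2, C)
R = Rational(-4, 3) (R = Mul(Rational(1, 3), -4) = Rational(-4, 3) ≈ -1.3333)
Function('o')(S) = Mul(-1, S) (Function('o')(S) = Add(6, Mul(3, Add(Add(-2, S), Mul(S, Rational(-4, 3))))) = Add(6, Mul(3, Add(Add(-2, S), Mul(Rational(-4, 3), S)))) = Add(6, Mul(3, Add(-2, Mul(Rational(-1, 3), S)))) = Add(6, Add(-6, Mul(-1, S))) = Mul(-1, S))
Function('x')(G, J) = Mul(Pow(Add(-8, G), -1), Add(J, Mul(G, Pow(J, -1)))) (Function('x')(G, J) = Mul(Add(J, Mul(G, Pow(J, -1))), Pow(Add(-8, G), -1)) = Mul(Pow(Add(-8, G), -1), Add(J, Mul(G, Pow(J, -1)))))
Pow(Add(867, Function('x')(-34, Function('o')(-2))), 2) = Pow(Add(867, Mul(Pow(Mul(-1, -2), -1), Pow(Add(-8, -34), -1), Add(-34, Pow(Mul(-1, -2), 2)))), 2) = Pow(Add(867, Mul(Pow(2, -1), Pow(-42, -1), Add(-34, Pow(2, 2)))), 2) = Pow(Add(867, Mul(Rational(1, 2), Rational(-1, 42), Add(-34, 4))), 2) = Pow(Add(867, Mul(Rational(1, 2), Rational(-1, 42), -30)), 2) = Pow(Add(867, Rational(5, 14)), 2) = Pow(Rational(12143, 14), 2) = Rational(147452449, 196)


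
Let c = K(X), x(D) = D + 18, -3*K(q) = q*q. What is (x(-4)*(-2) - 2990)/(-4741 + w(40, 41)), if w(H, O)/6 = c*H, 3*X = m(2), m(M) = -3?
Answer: 1006/1607 ≈ 0.62601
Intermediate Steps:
X = -1 (X = (⅓)*(-3) = -1)
K(q) = -q²/3 (K(q) = -q*q/3 = -q²/3)
x(D) = 18 + D
c = -⅓ (c = -⅓*(-1)² = -⅓*1 = -⅓ ≈ -0.33333)
w(H, O) = -2*H (w(H, O) = 6*(-H/3) = -2*H)
(x(-4)*(-2) - 2990)/(-4741 + w(40, 41)) = ((18 - 4)*(-2) - 2990)/(-4741 - 2*40) = (14*(-2) - 2990)/(-4741 - 80) = (-28 - 2990)/(-4821) = -3018*(-1/4821) = 1006/1607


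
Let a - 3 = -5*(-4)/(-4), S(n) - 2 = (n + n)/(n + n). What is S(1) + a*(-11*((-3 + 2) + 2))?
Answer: 25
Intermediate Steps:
S(n) = 3 (S(n) = 2 + (n + n)/(n + n) = 2 + (2*n)/((2*n)) = 2 + (2*n)*(1/(2*n)) = 2 + 1 = 3)
a = -2 (a = 3 - 5*(-4)/(-4) = 3 + 20*(-1/4) = 3 - 5 = -2)
S(1) + a*(-11*((-3 + 2) + 2)) = 3 - (-22)*((-3 + 2) + 2) = 3 - (-22)*(-1 + 2) = 3 - (-22) = 3 - 2*(-11) = 3 + 22 = 25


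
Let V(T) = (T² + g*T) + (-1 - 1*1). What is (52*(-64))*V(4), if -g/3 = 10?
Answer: 352768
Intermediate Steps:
g = -30 (g = -3*10 = -30)
V(T) = -2 + T² - 30*T (V(T) = (T² - 30*T) + (-1 - 1*1) = (T² - 30*T) + (-1 - 1) = (T² - 30*T) - 2 = -2 + T² - 30*T)
(52*(-64))*V(4) = (52*(-64))*(-2 + 4² - 30*4) = -3328*(-2 + 16 - 120) = -3328*(-106) = 352768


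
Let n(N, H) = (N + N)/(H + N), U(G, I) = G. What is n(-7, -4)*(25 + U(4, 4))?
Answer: 406/11 ≈ 36.909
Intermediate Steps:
n(N, H) = 2*N/(H + N) (n(N, H) = (2*N)/(H + N) = 2*N/(H + N))
n(-7, -4)*(25 + U(4, 4)) = (2*(-7)/(-4 - 7))*(25 + 4) = (2*(-7)/(-11))*29 = (2*(-7)*(-1/11))*29 = (14/11)*29 = 406/11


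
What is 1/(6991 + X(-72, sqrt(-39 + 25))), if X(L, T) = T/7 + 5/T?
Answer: 97874/684237143 + 3*I*sqrt(14)/684237143 ≈ 0.00014304 + 1.6405e-8*I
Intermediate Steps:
X(L, T) = 5/T + T/7 (X(L, T) = T*(1/7) + 5/T = T/7 + 5/T = 5/T + T/7)
1/(6991 + X(-72, sqrt(-39 + 25))) = 1/(6991 + (5/(sqrt(-39 + 25)) + sqrt(-39 + 25)/7)) = 1/(6991 + (5/(sqrt(-14)) + sqrt(-14)/7)) = 1/(6991 + (5/((I*sqrt(14))) + (I*sqrt(14))/7)) = 1/(6991 + (5*(-I*sqrt(14)/14) + I*sqrt(14)/7)) = 1/(6991 + (-5*I*sqrt(14)/14 + I*sqrt(14)/7)) = 1/(6991 - 3*I*sqrt(14)/14)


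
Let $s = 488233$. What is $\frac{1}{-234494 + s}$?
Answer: $\frac{1}{253739} \approx 3.9411 \cdot 10^{-6}$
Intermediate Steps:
$\frac{1}{-234494 + s} = \frac{1}{-234494 + 488233} = \frac{1}{253739}$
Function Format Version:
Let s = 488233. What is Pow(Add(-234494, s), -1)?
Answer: Rational(1, 253739) ≈ 3.9411e-6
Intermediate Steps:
Pow(Add(-234494, s), -1) = Pow(Add(-234494, 488233), -1) = Pow(253739, -1) = Rational(1, 253739)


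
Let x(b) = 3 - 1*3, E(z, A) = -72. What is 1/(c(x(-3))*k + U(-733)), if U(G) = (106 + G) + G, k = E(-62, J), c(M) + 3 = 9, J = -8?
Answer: -1/1792 ≈ -0.00055804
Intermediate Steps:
x(b) = 0 (x(b) = 3 - 3 = 0)
c(M) = 6 (c(M) = -3 + 9 = 6)
k = -72
U(G) = 106 + 2*G
1/(c(x(-3))*k + U(-733)) = 1/(6*(-72) + (106 + 2*(-733))) = 1/(-432 + (106 - 1466)) = 1/(-432 - 1360) = 1/(-1792) = -1/1792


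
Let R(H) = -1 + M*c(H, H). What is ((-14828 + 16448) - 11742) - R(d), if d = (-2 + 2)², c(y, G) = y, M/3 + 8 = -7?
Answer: -10121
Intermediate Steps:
M = -45 (M = -24 + 3*(-7) = -24 - 21 = -45)
d = 0 (d = 0² = 0)
R(H) = -1 - 45*H
((-14828 + 16448) - 11742) - R(d) = ((-14828 + 16448) - 11742) - (-1 - 45*0) = (1620 - 11742) - (-1 + 0) = -10122 - 1*(-1) = -10122 + 1 = -10121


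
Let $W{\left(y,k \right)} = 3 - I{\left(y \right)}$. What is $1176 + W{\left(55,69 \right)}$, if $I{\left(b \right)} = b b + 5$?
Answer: $-1851$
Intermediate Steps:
$I{\left(b \right)} = 5 + b^{2}$ ($I{\left(b \right)} = b^{2} + 5 = 5 + b^{2}$)
$W{\left(y,k \right)} = -2 - y^{2}$ ($W{\left(y,k \right)} = 3 - \left(5 + y^{2}\right) = -2 - y^{2}$)
$1176 + W{\left(55,69 \right)} = 1176 - 3027 = -1851$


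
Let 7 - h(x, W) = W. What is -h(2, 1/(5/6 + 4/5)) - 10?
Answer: -803/49 ≈ -16.388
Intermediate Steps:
h(x, W) = 7 - W
-h(2, 1/(5/6 + 4/5)) - 10 = -(7 - 1/(5/6 + 4/5)) - 10 = -(7 - 1/(5*(⅙) + 4*(⅕))) - 10 = -(7 - 1/(⅚ + ⅘)) - 10 = -(7 - 1/49/30) - 10 = -(7 - 1*30/49) - 10 = -(7 - 30/49) - 10 = -1*313/49 - 10 = -313/49 - 10 = -803/49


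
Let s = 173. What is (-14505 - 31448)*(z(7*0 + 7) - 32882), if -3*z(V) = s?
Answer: 4541029507/3 ≈ 1.5137e+9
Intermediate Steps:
z(V) = -173/3 (z(V) = -⅓*173 = -173/3)
(-14505 - 31448)*(z(7*0 + 7) - 32882) = (-14505 - 31448)*(-173/3 - 32882) = -45953*(-98819/3) = 4541029507/3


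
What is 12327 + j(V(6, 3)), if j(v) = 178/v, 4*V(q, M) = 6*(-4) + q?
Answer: 110587/9 ≈ 12287.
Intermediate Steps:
V(q, M) = -6 + q/4 (V(q, M) = (6*(-4) + q)/4 = (-24 + q)/4 = -6 + q/4)
12327 + j(V(6, 3)) = 12327 + 178/(-6 + (¼)*6) = 12327 + 178/(-6 + 3/2) = 12327 + 178/(-9/2) = 12327 + 178*(-2/9) = 12327 - 356/9 = 110587/9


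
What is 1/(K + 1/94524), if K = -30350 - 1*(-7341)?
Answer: -94524/2174902715 ≈ -4.3461e-5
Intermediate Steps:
K = -23009 (K = -30350 + 7341 = -23009)
1/(K + 1/94524) = 1/(-23009 + 1/94524) = 1/(-2174902715/94524) = -94524/2174902715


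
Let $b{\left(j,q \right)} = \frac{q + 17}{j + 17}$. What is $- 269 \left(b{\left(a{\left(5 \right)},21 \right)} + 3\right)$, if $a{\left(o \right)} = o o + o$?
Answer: $- \frac{48151}{47} \approx -1024.5$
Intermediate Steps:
$a{\left(o \right)} = o + o^{2}$ ($a{\left(o \right)} = o^{2} + o = o + o^{2}$)
$b{\left(j,q \right)} = \frac{17 + q}{17 + j}$
$- 269 \left(b{\left(a{\left(5 \right)},21 \right)} + 3\right) = - 269 \left(\frac{17 + 21}{17 + 5 \left(1 + 5\right)} + 3\right) = - 269 \left(\frac{1}{17 + 5 \cdot 6} \cdot 38 + 3\right) = - 269 \left(\frac{1}{17 + 30} \cdot 38 + 3\right) = - 269 \left(\frac{1}{47} \cdot 38 + 3\right) = - 269 \left(\frac{38}{47} + 3\right) = \left(-269\right) \frac{179}{47} = - \frac{48151}{47}$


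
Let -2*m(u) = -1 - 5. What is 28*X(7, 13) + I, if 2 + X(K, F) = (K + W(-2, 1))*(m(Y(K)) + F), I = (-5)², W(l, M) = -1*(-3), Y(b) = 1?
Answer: 4449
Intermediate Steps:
W(l, M) = 3
m(u) = 3 (m(u) = -(-1 - 5)/2 = -½*(-6) = 3)
I = 25
X(K, F) = -2 + (3 + F)*(3 + K) (X(K, F) = -2 + (K + 3)*(3 + F) = -2 + (3 + K)*(3 + F) = -2 + (3 + F)*(3 + K))
28*X(7, 13) + I = 28*(7 + 3*13 + 3*7 + 13*7) + 25 = 28*(7 + 39 + 21 + 91) + 25 = 28*158 + 25 = 4424 + 25 = 4449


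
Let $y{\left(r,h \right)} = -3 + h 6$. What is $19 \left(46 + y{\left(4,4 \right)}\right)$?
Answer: $1273$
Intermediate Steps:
$y{\left(r,h \right)} = -3 + 6 h$
$19 \left(46 + y{\left(4,4 \right)}\right) = 19 \left(46 + \left(-3 + 6 \cdot 4\right)\right) = 19 \left(46 + \left(-3 + 24\right)\right) = 19 \left(46 + 21\right) = 19 \cdot 67 = 1273$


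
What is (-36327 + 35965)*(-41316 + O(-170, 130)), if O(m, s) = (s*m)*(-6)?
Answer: -33044808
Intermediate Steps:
O(m, s) = -6*m*s (O(m, s) = (m*s)*(-6) = -6*m*s)
(-36327 + 35965)*(-41316 + O(-170, 130)) = (-36327 + 35965)*(-41316 - 6*(-170)*130) = -362*(-41316 + 132600) = -362*91284 = -33044808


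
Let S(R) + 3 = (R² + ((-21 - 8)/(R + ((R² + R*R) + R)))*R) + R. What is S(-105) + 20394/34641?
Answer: 8740645813/800592 ≈ 10918.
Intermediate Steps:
S(R) = -3 + R + R² - 29*R/(2*R + 2*R²) (S(R) = -3 + ((R² + ((-21 - 8)/(R + ((R² + R*R) + R)))*R) + R) = -3 + ((R² + (-29/(R + ((R² + R²) + R)))*R) + R) = -3 + ((R² + (-29/(R + (2*R² + R)))*R) + R) = -3 + ((R² + (-29/(R + (R + 2*R²)))*R) + R) = -3 + ((R² + (-29/(2*R + 2*R²))*R) + R) = -3 + ((R² - 29*R/(2*R + 2*R²)) + R) = -3 + (R + R² - 29*R/(2*R + 2*R²)) = -3 + R + R² - 29*R/(2*R + 2*R²))
S(-105) + 20394/34641 = (-35/2 + (-105)³ - 2*(-105) + 2*(-105)²)/(1 - 105) + 20394/34641 = (-35/2 - 1157625 + 210 + 2*11025)/(-104) + 20394*(1/34641) = -(-35/2 - 1157625 + 210 + 22050)/104 + 2266/3849 = -1/104*(-2270765/2) + 2266/3849 = 2270765/208 + 2266/3849 = 8740645813/800592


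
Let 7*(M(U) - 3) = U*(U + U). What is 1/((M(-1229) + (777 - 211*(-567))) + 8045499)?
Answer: 7/60182294 ≈ 1.1631e-7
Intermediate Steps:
M(U) = 3 + 2*U²/7 (M(U) = 3 + (U*(U + U))/7 = 3 + (U*(2*U))/7 = 3 + (2*U²)/7 = 3 + 2*U²/7)
1/((M(-1229) + (777 - 211*(-567))) + 8045499) = 1/(((3 + (2/7)*(-1229)²) + (777 - 211*(-567))) + 8045499) = 1/(((3 + (2/7)*1510441) + (777 + 119637)) + 8045499) = 1/(((3 + 3020882/7) + 120414) + 8045499) = 1/((3020903/7 + 120414) + 8045499) = 1/(3863801/7 + 8045499) = 1/(60182294/7) = 7/60182294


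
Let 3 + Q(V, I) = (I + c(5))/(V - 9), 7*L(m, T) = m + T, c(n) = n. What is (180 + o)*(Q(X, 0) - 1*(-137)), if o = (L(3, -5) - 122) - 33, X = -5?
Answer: 323683/98 ≈ 3302.9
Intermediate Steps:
L(m, T) = T/7 + m/7 (L(m, T) = (m + T)/7 = (T + m)/7 = T/7 + m/7)
Q(V, I) = -3 + (5 + I)/(-9 + V) (Q(V, I) = -3 + (I + 5)/(V - 9) = -3 + (5 + I)/(-9 + V))
o = -1087/7 (o = (((1/7)*(-5) + (1/7)*3) - 122) - 33 = ((-5/7 + 3/7) - 122) - 33 = (-2/7 - 122) - 33 = -856/7 - 33 = -1087/7 ≈ -155.29)
(180 + o)*(Q(X, 0) - 1*(-137)) = (180 - 1087/7)*((32 + 0 - 3*(-5))/(-9 - 5) - 1*(-137)) = 173*((32 + 0 + 15)/(-14) + 137)/7 = 173*(-1/14*47 + 137)/7 = 173*(-47/14 + 137)/7 = (173/7)*(1871/14) = 323683/98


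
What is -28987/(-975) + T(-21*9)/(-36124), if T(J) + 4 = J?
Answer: 1047314563/35220900 ≈ 29.736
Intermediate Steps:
T(J) = -4 + J
-28987/(-975) + T(-21*9)/(-36124) = -28987/(-975) + (-4 - 21*9)/(-36124) = -28987*(-1/975) + (-4 - 189)*(-1/36124) = 28987/975 - 193*(-1/36124) = 28987/975 + 193/36124 = 1047314563/35220900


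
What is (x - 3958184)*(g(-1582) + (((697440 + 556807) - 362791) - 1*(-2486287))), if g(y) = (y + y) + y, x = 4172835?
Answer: 724017179047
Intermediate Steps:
g(y) = 3*y (g(y) = 2*y + y = 3*y)
(x - 3958184)*(g(-1582) + (((697440 + 556807) - 362791) - 1*(-2486287))) = (4172835 - 3958184)*(3*(-1582) + (((697440 + 556807) - 362791) - 1*(-2486287))) = 214651*(-4746 + ((1254247 - 362791) + 2486287)) = 214651*(-4746 + (891456 + 2486287)) = 214651*(-4746 + 3377743) = 214651*3372997 = 724017179047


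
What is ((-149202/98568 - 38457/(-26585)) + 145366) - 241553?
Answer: -14002861291553/145579460 ≈ -96187.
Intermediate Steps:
((-149202/98568 - 38457/(-26585)) + 145366) - 241553 = ((-149202*1/98568 - 38457*(-1/26585)) + 145366) - 241553 = ((-8289/5476 + 38457/26585) + 145366) - 241553 = (-9772533/145579460 + 145366) - 241553 = 21162294009827/145579460 - 241553 = -14002861291553/145579460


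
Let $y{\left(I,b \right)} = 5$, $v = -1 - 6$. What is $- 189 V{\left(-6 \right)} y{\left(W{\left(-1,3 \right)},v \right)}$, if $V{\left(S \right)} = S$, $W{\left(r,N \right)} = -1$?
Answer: $5670$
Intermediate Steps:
$v = -7$
$- 189 V{\left(-6 \right)} y{\left(W{\left(-1,3 \right)},v \right)} = \left(-189\right) \left(-6\right) 5 = 1134 \cdot 5 = 5670$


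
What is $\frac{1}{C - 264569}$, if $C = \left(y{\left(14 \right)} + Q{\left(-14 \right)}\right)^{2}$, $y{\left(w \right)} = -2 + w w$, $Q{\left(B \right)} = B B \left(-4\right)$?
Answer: $\frac{1}{83531} \approx 1.1972 \cdot 10^{-5}$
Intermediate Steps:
$Q{\left(B \right)} = - 4 B^{2}$ ($Q{\left(B \right)} = B^{2} \left(-4\right) = - 4 B^{2}$)
$y{\left(w \right)} = -2 + w^{2}$
$C = 348100$ ($C = \left(\left(-2 + 14^{2}\right) - 4 \left(-14\right)^{2}\right)^{2} = \left(\left(-2 + 196\right) - 784\right)^{2} = \left(194 - 784\right)^{2} = \left(-590\right)^{2} = 348100$)
$\frac{1}{C - 264569} = \frac{1}{348100 - 264569} = \frac{1}{83531}$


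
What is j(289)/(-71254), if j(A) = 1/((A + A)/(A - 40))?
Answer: -249/41184812 ≈ -6.0459e-6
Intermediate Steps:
j(A) = (-40 + A)/(2*A) (j(A) = 1/((2*A)/(-40 + A)) = 1/(2*A/(-40 + A)) = (-40 + A)/(2*A))
j(289)/(-71254) = ((½)*(-40 + 289)/289)/(-71254) = ((½)*(1/289)*249)*(-1/71254) = (249/578)*(-1/71254) = -249/41184812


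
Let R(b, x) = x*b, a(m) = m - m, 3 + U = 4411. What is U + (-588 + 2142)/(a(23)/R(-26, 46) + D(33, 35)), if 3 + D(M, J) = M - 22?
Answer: 18409/4 ≈ 4602.3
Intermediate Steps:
U = 4408 (U = -3 + 4411 = 4408)
D(M, J) = -25 + M (D(M, J) = -3 + (M - 22) = -3 + (-22 + M) = -25 + M)
a(m) = 0
R(b, x) = b*x
U + (-588 + 2142)/(a(23)/R(-26, 46) + D(33, 35)) = 4408 + (-588 + 2142)/(0/((-26*46)) + (-25 + 33)) = 4408 + 1554/(0/(-1196) + 8) = 4408 + 1554/(0*(-1/1196) + 8) = 4408 + 1554/(0 + 8) = 4408 + 1554/8 = 4408 + 1554*(⅛) = 4408 + 777/4 = 18409/4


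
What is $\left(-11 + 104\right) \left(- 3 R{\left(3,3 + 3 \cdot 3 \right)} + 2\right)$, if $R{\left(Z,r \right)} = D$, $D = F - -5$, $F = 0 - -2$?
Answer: $-1767$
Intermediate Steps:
$F = 2$ ($F = 0 + 2 = 2$)
$D = 7$ ($D = 2 - -5 = 2 + 5 = 7$)
$R{\left(Z,r \right)} = 7$
$\left(-11 + 104\right) \left(- 3 R{\left(3,3 + 3 \cdot 3 \right)} + 2\right) = \left(-11 + 104\right) \left(\left(-3\right) 7 + 2\right) = 93 \left(-21 + 2\right) = 93 \left(-19\right) = -1767$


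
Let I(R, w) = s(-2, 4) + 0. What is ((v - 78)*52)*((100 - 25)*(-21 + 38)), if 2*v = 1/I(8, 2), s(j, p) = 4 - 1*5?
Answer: -5204550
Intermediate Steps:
s(j, p) = -1 (s(j, p) = 4 - 5 = -1)
I(R, w) = -1 (I(R, w) = -1 + 0 = -1)
v = -½ (v = (½)/(-1) = (½)*(-1) = -½ ≈ -0.50000)
((v - 78)*52)*((100 - 25)*(-21 + 38)) = ((-½ - 78)*52)*((100 - 25)*(-21 + 38)) = (-157/2*52)*(75*17) = -4082*1275 = -5204550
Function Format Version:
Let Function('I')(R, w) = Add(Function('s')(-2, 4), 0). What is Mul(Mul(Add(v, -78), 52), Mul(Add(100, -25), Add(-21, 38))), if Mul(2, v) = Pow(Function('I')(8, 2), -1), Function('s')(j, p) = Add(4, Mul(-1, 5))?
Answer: -5204550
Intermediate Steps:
Function('s')(j, p) = -1 (Function('s')(j, p) = Add(4, -5) = -1)
Function('I')(R, w) = -1 (Function('I')(R, w) = Add(-1, 0) = -1)
v = Rational(-1, 2) (v = Mul(Rational(1, 2), Pow(-1, -1)) = Mul(Rational(1, 2), -1) = Rational(-1, 2) ≈ -0.50000)
Mul(Mul(Add(v, -78), 52), Mul(Add(100, -25), Add(-21, 38))) = Mul(Mul(Add(Rational(-1, 2), -78), 52), Mul(Add(100, -25), Add(-21, 38))) = Mul(Mul(Rational(-157, 2), 52), Mul(75, 17)) = Mul(-4082, 1275) = -5204550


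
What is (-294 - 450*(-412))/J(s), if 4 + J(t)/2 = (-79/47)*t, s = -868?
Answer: 4349991/68384 ≈ 63.611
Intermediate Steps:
J(t) = -8 - 158*t/47 (J(t) = -8 + 2*((-79/47)*t) = -8 + 2*((-79*1/47)*t) = -8 + 2*(-79*t/47) = -8 - 158*t/47)
(-294 - 450*(-412))/J(s) = (-294 - 450*(-412))/(-8 - 158/47*(-868)) = (-294 + 185400)/(-8 + 137144/47) = 185106/(136768/47) = 185106*(47/136768) = 4349991/68384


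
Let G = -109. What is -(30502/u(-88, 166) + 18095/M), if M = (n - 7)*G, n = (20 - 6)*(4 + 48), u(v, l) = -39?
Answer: 342546769/437853 ≈ 782.33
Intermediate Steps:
n = 728 (n = 14*52 = 728)
M = -78589 (M = (728 - 7)*(-109) = 721*(-109) = -78589)
-(30502/u(-88, 166) + 18095/M) = -(30502/(-39) + 18095/(-78589)) = -(30502*(-1/39) + 18095*(-1/78589)) = -(-30502/39 - 2585/11227) = -1*(-342546769/437853) = 342546769/437853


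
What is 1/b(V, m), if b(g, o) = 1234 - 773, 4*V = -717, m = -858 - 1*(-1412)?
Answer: 1/461 ≈ 0.0021692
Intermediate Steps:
m = 554 (m = -858 + 1412 = 554)
V = -717/4 (V = (1/4)*(-717) = -717/4 ≈ -179.25)
b(g, o) = 461
1/b(V, m) = 1/461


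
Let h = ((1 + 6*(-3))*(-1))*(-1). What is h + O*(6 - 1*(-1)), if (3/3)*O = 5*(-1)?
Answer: -52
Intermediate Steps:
O = -5 (O = 5*(-1) = -5)
h = -17 (h = ((1 - 18)*(-1))*(-1) = -17*(-1)*(-1) = 17*(-1) = -17)
h + O*(6 - 1*(-1)) = -17 - 5*(6 - 1*(-1)) = -17 - 5*(6 + 1) = -17 - 5*7 = -17 - 35 = -52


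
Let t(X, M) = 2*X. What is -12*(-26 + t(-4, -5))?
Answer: 408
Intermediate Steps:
-12*(-26 + t(-4, -5)) = -12*(-26 + 2*(-4)) = -12*(-26 - 8) = -12*(-34) = 408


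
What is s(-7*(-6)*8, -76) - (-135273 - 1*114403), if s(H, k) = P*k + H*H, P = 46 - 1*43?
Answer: 362344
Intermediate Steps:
P = 3 (P = 46 - 43 = 3)
s(H, k) = H² + 3*k (s(H, k) = 3*k + H*H = 3*k + H² = H² + 3*k)
s(-7*(-6)*8, -76) - (-135273 - 1*114403) = ((-7*(-6)*8)² + 3*(-76)) - (-135273 - 1*114403) = ((42*8)² - 228) - (-135273 - 114403) = (336² - 228) - 1*(-249676) = (112896 - 228) + 249676 = 112668 + 249676 = 362344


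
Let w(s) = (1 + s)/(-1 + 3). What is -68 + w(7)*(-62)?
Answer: -316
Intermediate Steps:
w(s) = ½ + s/2 (w(s) = (1 + s)/2 = (1 + s)*(½) = ½ + s/2)
-68 + w(7)*(-62) = -68 + (½ + (½)*7)*(-62) = -68 + (½ + 7/2)*(-62) = -68 + 4*(-62) = -68 - 248 = -316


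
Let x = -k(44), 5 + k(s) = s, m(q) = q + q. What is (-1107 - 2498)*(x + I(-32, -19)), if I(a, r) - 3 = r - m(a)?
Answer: -32445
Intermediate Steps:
m(q) = 2*q
k(s) = -5 + s
I(a, r) = 3 + r - 2*a (I(a, r) = 3 + (r - 2*a) = 3 + r - 2*a)
x = -39 (x = -(-5 + 44) = -1*39 = -39)
(-1107 - 2498)*(x + I(-32, -19)) = (-1107 - 2498)*(-39 + (3 - 19 - 2*(-32))) = -3605*(-39 + (3 - 19 + 64)) = -3605*(-39 + 48) = -3605*9 = -32445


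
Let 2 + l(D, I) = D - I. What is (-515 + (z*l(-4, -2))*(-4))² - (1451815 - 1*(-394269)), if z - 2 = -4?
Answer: -1546875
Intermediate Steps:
z = -2 (z = 2 - 4 = -2)
l(D, I) = -2 + D - I (l(D, I) = -2 + (D - I) = -2 + D - I)
(-515 + (z*l(-4, -2))*(-4))² - (1451815 - 1*(-394269)) = (-515 - 2*(-2 - 4 - 1*(-2))*(-4))² - (1451815 - 1*(-394269)) = (-515 - 2*(-2 - 4 + 2)*(-4))² - (1451815 + 394269) = (-515 - 2*(-4)*(-4))² - 1*1846084 = (-515 + 8*(-4))² - 1846084 = (-515 - 32)² - 1846084 = (-547)² - 1846084 = 299209 - 1846084 = -1546875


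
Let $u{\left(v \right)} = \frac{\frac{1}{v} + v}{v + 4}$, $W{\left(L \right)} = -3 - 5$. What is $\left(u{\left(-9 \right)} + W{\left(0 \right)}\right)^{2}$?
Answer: $\frac{77284}{2025} \approx 38.165$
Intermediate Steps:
$W{\left(L \right)} = -8$
$u{\left(v \right)} = \frac{v + \frac{1}{v}}{4 + v}$
$\left(u{\left(-9 \right)} + W{\left(0 \right)}\right)^{2} = \left(\frac{1 + \left(-9\right)^{2}}{\left(-9\right) \left(4 - 9\right)} - 8\right)^{2} = \left(- \frac{1 + 81}{9 \left(-5\right)} - 8\right)^{2} = \left(\left(- \frac{1}{9}\right) \left(- \frac{1}{5}\right) 82 - 8\right)^{2} = \left(\frac{82}{45} - 8\right)^{2} = \left(- \frac{278}{45}\right)^{2} = \frac{77284}{2025}$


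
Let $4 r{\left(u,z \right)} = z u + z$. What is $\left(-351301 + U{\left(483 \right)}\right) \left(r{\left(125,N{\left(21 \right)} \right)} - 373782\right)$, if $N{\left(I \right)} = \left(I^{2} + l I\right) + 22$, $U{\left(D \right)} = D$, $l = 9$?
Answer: $123924353592$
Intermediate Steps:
$N{\left(I \right)} = 22 + I^{2} + 9 I$ ($N{\left(I \right)} = \left(I^{2} + 9 I\right) + 22 = 22 + I^{2} + 9 I$)
$r{\left(u,z \right)} = \frac{z}{4} + \frac{u z}{4}$ ($r{\left(u,z \right)} = \frac{z u + z}{4} = \frac{u z + z}{4} = \frac{z + u z}{4} = \frac{z}{4} + \frac{u z}{4}$)
$\left(-351301 + U{\left(483 \right)}\right) \left(r{\left(125,N{\left(21 \right)} \right)} - 373782\right) = \left(-351301 + 483\right) \left(\frac{\left(22 + 21^{2} + 9 \cdot 21\right) \left(1 + 125\right)}{4} - 373782\right) = - 350818 \left(\frac{1}{4} \left(22 + 441 + 189\right) 126 - 373782\right) = - 350818 \left(\frac{1}{4} \cdot 652 \cdot 126 - 373782\right) = - 350818 \left(20538 - 373782\right) = \left(-350818\right) \left(-353244\right) = 123924353592$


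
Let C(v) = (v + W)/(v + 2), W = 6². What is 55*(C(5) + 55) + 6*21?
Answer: 24312/7 ≈ 3473.1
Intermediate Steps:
W = 36
C(v) = (36 + v)/(2 + v) (C(v) = (v + 36)/(v + 2) = (36 + v)/(2 + v))
55*(C(5) + 55) + 6*21 = 55*((36 + 5)/(2 + 5) + 55) + 6*21 = 55*(41/7 + 55) + 126 = 55*(426/7) + 126 = 23430/7 + 126 = 24312/7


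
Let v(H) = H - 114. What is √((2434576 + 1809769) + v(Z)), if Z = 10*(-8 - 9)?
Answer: √4244061 ≈ 2060.1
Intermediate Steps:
Z = -170 (Z = 10*(-17) = -170)
v(H) = -114 + H
√((2434576 + 1809769) + v(Z)) = √((2434576 + 1809769) + (-114 - 170)) = √(4244345 - 284) = √4244061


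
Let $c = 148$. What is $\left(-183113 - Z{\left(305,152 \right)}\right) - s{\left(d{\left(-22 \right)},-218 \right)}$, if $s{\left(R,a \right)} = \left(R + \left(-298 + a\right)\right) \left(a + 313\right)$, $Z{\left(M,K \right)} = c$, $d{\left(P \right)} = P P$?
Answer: $-180221$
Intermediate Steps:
$d{\left(P \right)} = P^{2}$
$Z{\left(M,K \right)} = 148$
$s{\left(R,a \right)} = \left(313 + a\right) \left(-298 + R + a\right)$ ($s{\left(R,a \right)} = \left(-298 + R + a\right) \left(313 + a\right) = \left(313 + a\right) \left(-298 + R + a\right)$)
$\left(-183113 - Z{\left(305,152 \right)}\right) - s{\left(d{\left(-22 \right)},-218 \right)} = \left(-183113 - 148\right) - \left(-93274 + \left(-218\right)^{2} + 15 \left(-218\right) + 313 \left(-22\right)^{2} + \left(-22\right)^{2} \left(-218\right)\right) = \left(-183113 - 148\right) - \left(-93274 + 47524 - 3270 + 313 \cdot 484 + 484 \left(-218\right)\right) = -183261 - \left(-93274 + 47524 - 3270 + 151492 - 105512\right) = -183261 - -3040 = -183261 + 3040 = -180221$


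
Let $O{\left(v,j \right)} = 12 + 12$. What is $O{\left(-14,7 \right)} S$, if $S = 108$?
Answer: $2592$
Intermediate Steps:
$O{\left(v,j \right)} = 24$
$O{\left(-14,7 \right)} S = 24 \cdot 108 = 2592$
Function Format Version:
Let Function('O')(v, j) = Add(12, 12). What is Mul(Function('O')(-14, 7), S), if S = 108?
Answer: 2592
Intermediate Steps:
Function('O')(v, j) = 24
Mul(Function('O')(-14, 7), S) = Mul(24, 108) = 2592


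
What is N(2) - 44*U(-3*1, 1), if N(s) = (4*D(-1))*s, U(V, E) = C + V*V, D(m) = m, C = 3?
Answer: -536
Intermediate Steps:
U(V, E) = 3 + V**2 (U(V, E) = 3 + V*V = 3 + V**2)
N(s) = -4*s (N(s) = (4*(-1))*s = -4*s)
N(2) - 44*U(-3*1, 1) = -4*2 - 44*(3 + (-3*1)**2) = -8 - 44*(3 + (-3)**2) = -8 - 44*(3 + 9) = -8 - 44*12 = -8 - 528 = -536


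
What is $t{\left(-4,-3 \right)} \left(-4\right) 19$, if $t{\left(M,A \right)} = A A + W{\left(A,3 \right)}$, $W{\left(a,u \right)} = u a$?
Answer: $0$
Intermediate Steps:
$W{\left(a,u \right)} = a u$
$t{\left(M,A \right)} = A^{2} + 3 A$ ($t{\left(M,A \right)} = A A + A 3 = A^{2} + 3 A$)
$t{\left(-4,-3 \right)} \left(-4\right) 19 = - 3 \left(3 - 3\right) \left(-4\right) 19 = \left(-3\right) 0 \left(-4\right) 19 = 0 \left(-4\right) 19 = 0 \cdot 19 = 0$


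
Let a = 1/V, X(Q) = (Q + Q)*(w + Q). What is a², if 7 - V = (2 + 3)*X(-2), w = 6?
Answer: 1/7569 ≈ 0.00013212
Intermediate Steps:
X(Q) = 2*Q*(6 + Q) (X(Q) = (Q + Q)*(6 + Q) = (2*Q)*(6 + Q) = 2*Q*(6 + Q))
V = 87 (V = 7 - (2 + 3)*2*(-2)*(6 - 2) = 7 - 5*2*(-2)*4 = 7 - 5*(-16) = 7 - 1*(-80) = 7 + 80 = 87)
a = 1/87 ≈ 0.011494
a² = (1/87)² = 1/7569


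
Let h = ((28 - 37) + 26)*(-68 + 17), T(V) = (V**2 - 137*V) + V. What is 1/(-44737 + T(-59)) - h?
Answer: 28812143/33232 ≈ 867.00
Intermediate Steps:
T(V) = V**2 - 136*V
h = -867 (h = (-9 + 26)*(-51) = 17*(-51) = -867)
1/(-44737 + T(-59)) - h = 1/(-44737 - 59*(-136 - 59)) - 1*(-867) = 1/(-44737 - 59*(-195)) + 867 = 1/(-44737 + 11505) + 867 = 1/(-33232) + 867 = -1/33232 + 867 = 28812143/33232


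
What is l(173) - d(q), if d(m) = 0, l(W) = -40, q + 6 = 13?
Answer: -40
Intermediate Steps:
q = 7 (q = -6 + 13 = 7)
l(173) - d(q) = -40 - 1*0 = -40 + 0 = -40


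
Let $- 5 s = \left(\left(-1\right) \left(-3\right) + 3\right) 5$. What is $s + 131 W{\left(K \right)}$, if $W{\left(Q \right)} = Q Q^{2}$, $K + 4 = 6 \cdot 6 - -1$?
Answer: $4707741$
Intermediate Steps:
$s = -6$ ($s = - \frac{\left(\left(-1\right) \left(-3\right) + 3\right) 5}{5} = - \frac{\left(3 + 3\right) 5}{5} = - \frac{6 \cdot 5}{5} = \left(- \frac{1}{5}\right) 30 = -6$)
$K = 33$ ($K = -4 + \left(6 \cdot 6 - -1\right) = -4 + \left(36 + 1\right) = -4 + 37 = 33$)
$W{\left(Q \right)} = Q^{3}$
$s + 131 W{\left(K \right)} = -6 + 131 \cdot 33^{3} = -6 + 131 \cdot 35937 = -6 + 4707747 = 4707741$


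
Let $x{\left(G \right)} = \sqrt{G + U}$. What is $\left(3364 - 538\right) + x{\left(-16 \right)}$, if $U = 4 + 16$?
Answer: $2828$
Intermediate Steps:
$U = 20$
$x{\left(G \right)} = \sqrt{20 + G}$ ($x{\left(G \right)} = \sqrt{G + 20} = \sqrt{20 + G}$)
$\left(3364 - 538\right) + x{\left(-16 \right)} = \left(3364 - 538\right) + \sqrt{20 - 16} = 2826 + \sqrt{4} = 2826 + 2 = 2828$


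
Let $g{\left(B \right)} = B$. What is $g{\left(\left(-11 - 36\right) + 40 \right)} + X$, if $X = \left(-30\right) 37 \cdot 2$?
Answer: $-2227$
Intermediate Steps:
$X = -2220$ ($X = \left(-1110\right) 2 = -2220$)
$g{\left(\left(-11 - 36\right) + 40 \right)} + X = \left(\left(-11 - 36\right) + 40\right) - 2220 = \left(-47 + 40\right) - 2220 = -7 - 2220 = -2227$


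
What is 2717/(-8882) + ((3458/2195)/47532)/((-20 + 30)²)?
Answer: -7086793686011/23167084917000 ≈ -0.30590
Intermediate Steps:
2717/(-8882) + ((3458/2195)/47532)/((-20 + 30)²) = 2717*(-1/8882) + ((3458*(1/2195))*(1/47532))/(10²) = -2717/8882 + ((3458/2195)*(1/47532))/100 = -2717/8882 + (1729/52166370)*(1/100) = -2717/8882 + 1729/5216637000 = -7086793686011/23167084917000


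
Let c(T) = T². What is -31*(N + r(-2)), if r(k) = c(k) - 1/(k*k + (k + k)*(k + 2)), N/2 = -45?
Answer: 10695/4 ≈ 2673.8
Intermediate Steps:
N = -90 (N = 2*(-45) = -90)
r(k) = k² - 1/(k² + 2*k*(2 + k)) (r(k) = k² - 1/(k*k + (k + k)*(k + 2)) = k² - 1/(k² + (2*k)*(2 + k)) = k² - 1/(k² + 2*k*(2 + k)))
-31*(N + r(-2)) = -31*(-90 + (-1 + 3*(-2)⁴ + 4*(-2)³)/((-2)*(4 + 3*(-2)))) = -31*(-90 - (-1 + 3*16 + 4*(-8))/(2*(4 - 6))) = -31*(-90 - ½*(-1 + 48 - 32)/(-2)) = -31*(-90 - ½*(-½)*15) = -31*(-90 + 15/4) = -31*(-345/4) = 10695/4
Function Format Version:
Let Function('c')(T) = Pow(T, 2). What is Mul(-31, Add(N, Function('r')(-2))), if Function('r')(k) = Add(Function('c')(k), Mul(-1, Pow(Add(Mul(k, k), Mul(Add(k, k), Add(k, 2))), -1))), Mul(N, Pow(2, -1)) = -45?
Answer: Rational(10695, 4) ≈ 2673.8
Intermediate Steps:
N = -90 (N = Mul(2, -45) = -90)
Function('r')(k) = Add(Pow(k, 2), Mul(-1, Pow(Add(Pow(k, 2), Mul(2, k, Add(2, k))), -1))) (Function('r')(k) = Add(Pow(k, 2), Mul(-1, Pow(Add(Mul(k, k), Mul(Add(k, k), Add(k, 2))), -1))) = Add(Pow(k, 2), Mul(-1, Pow(Add(Pow(k, 2), Mul(Mul(2, k), Add(2, k))), -1))) = Add(Pow(k, 2), Mul(-1, Pow(Add(Pow(k, 2), Mul(2, k, Add(2, k))), -1))))
Mul(-31, Add(N, Function('r')(-2))) = Mul(-31, Add(-90, Mul(Pow(-2, -1), Pow(Add(4, Mul(3, -2)), -1), Add(-1, Mul(3, Pow(-2, 4)), Mul(4, Pow(-2, 3)))))) = Mul(-31, Add(-90, Mul(Rational(-1, 2), Pow(Add(4, -6), -1), Add(-1, Mul(3, 16), Mul(4, -8))))) = Mul(-31, Add(-90, Mul(Rational(-1, 2), Pow(-2, -1), Add(-1, 48, -32)))) = Mul(-31, Add(-90, Mul(Rational(-1, 2), Rational(-1, 2), 15))) = Mul(-31, Add(-90, Rational(15, 4))) = Mul(-31, Rational(-345, 4)) = Rational(10695, 4)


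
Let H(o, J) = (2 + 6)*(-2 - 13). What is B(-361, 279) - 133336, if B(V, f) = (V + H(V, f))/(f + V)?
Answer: -10933071/82 ≈ -1.3333e+5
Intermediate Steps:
H(o, J) = -120 (H(o, J) = 8*(-15) = -120)
B(V, f) = (-120 + V)/(V + f) (B(V, f) = (V - 120)/(f + V) = (-120 + V)/(V + f))
B(-361, 279) - 133336 = (-120 - 361)/(-361 + 279) - 133336 = -481/(-82) - 133336 = -1/82*(-481) - 133336 = 481/82 - 133336 = -10933071/82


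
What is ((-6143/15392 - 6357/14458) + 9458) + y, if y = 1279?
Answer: 1194599430797/111268768 ≈ 10736.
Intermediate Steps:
((-6143/15392 - 6357/14458) + 9458) + y = ((-6143/15392 - 6357/14458) + 9458) + 1279 = (-93331219/111268768 + 9458) + 1279 = 1052286676525/111268768 + 1279 = 1194599430797/111268768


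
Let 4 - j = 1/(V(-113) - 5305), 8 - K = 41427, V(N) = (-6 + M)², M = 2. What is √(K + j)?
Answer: I*√1158523366926/5289 ≈ 203.51*I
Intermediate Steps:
V(N) = 16 (V(N) = (-6 + 2)² = (-4)² = 16)
K = -41419 (K = 8 - 1*41427 = 8 - 41427 = -41419)
j = 21157/5289 (j = 4 - 1/(16 - 5305) = 4 - 1/(-5289) = 4 - 1*(-1/5289) = 4 + 1/5289 = 21157/5289 ≈ 4.0002)
√(K + j) = √(-41419 + 21157/5289) = √(-219043934/5289) = I*√1158523366926/5289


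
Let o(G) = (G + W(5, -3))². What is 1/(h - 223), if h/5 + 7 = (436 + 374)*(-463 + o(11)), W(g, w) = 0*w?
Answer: -1/1385358 ≈ -7.2184e-7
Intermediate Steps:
W(g, w) = 0
o(G) = G² (o(G) = (G + 0)² = G²)
h = -1385135 (h = -35 + 5*((436 + 374)*(-463 + 11²)) = -35 + 5*(810*(-463 + 121)) = -35 + 5*(810*(-342)) = -35 + 5*(-277020) = -35 - 1385100 = -1385135)
1/(h - 223) = 1/(-1385135 - 223) = 1/(-1385358) = -1/1385358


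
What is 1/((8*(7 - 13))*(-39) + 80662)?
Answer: 1/82534 ≈ 1.2116e-5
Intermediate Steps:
1/((8*(7 - 13))*(-39) + 80662) = 1/((8*(-6))*(-39) + 80662) = 1/(-48*(-39) + 80662) = 1/(1872 + 80662) = 1/82534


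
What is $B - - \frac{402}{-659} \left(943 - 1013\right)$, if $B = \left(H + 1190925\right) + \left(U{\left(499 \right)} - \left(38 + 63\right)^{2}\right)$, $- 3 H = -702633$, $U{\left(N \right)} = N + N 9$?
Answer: $\frac{935758715}{659} \approx 1.42 \cdot 10^{6}$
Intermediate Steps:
$U{\left(N \right)} = 10 N$ ($U{\left(N \right)} = N + 9 N = 10 N$)
$H = 234211$ ($H = \left(- \frac{1}{3}\right) \left(-702633\right) = 234211$)
$B = 1419925$ ($B = \left(234211 + 1190925\right) + \left(10 \cdot 499 - \left(38 + 63\right)^{2}\right) = 1425136 + \left(4990 - 101^{2}\right) = 1425136 + \left(4990 - 10201\right) = 1425136 - 5211 = 1419925$)
$B - - \frac{402}{-659} \left(943 - 1013\right) = 1419925 - - \frac{402}{-659} \left(943 - 1013\right) = 1419925 - \left(-402\right) \left(- \frac{1}{659}\right) \left(-70\right) = 1419925 - \frac{402}{659} \left(-70\right) = 1419925 - - \frac{28140}{659} = 1419925 + \frac{28140}{659} = \frac{935758715}{659}$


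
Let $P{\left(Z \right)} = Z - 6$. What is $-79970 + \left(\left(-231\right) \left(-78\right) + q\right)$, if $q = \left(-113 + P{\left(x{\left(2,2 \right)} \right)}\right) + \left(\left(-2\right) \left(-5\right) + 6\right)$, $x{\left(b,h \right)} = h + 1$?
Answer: $-62052$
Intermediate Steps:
$x{\left(b,h \right)} = 1 + h$
$P{\left(Z \right)} = -6 + Z$ ($P{\left(Z \right)} = Z - 6 = -6 + Z$)
$q = -100$ ($q = \left(-113 + \left(-6 + \left(1 + 2\right)\right)\right) + \left(\left(-2\right) \left(-5\right) + 6\right) = \left(-113 + \left(-6 + 3\right)\right) + \left(10 + 6\right) = \left(-113 - 3\right) + 16 = -116 + 16 = -100$)
$-79970 + \left(\left(-231\right) \left(-78\right) + q\right) = -79970 - -17918 = -79970 + \left(18018 - 100\right) = -79970 + 17918 = -62052$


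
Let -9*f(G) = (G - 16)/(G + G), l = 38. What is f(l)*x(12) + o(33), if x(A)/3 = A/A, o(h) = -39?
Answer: -4457/114 ≈ -39.096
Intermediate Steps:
x(A) = 3 (x(A) = 3*(A/A) = 3*1 = 3)
f(G) = -(-16 + G)/(18*G) (f(G) = -(G - 16)/(9*(G + G)) = -(-16 + G)/(9*(2*G)) = -(-16 + G)*1/(2*G)/9 = -(-16 + G)/(18*G))
f(l)*x(12) + o(33) = ((1/18)*(16 - 1*38)/38)*3 - 39 = ((1/18)*(1/38)*(16 - 38))*3 - 39 = ((1/18)*(1/38)*(-22))*3 - 39 = -11/342*3 - 39 = -11/114 - 39 = -4457/114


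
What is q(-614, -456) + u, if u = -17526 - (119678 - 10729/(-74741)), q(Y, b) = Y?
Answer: -10300665867/74741 ≈ -1.3782e+5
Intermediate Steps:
u = -10254774893/74741 (u = -17526 - (119678 - 10729*(-1)/74741) = -17526 - (119678 - 1*(-10729/74741)) = -17526 - (119678 + 10729/74741) = -17526 - 1*8944864127/74741 = -17526 - 8944864127/74741 = -10254774893/74741 ≈ -1.3720e+5)
q(-614, -456) + u = -614 - 10254774893/74741 = -10300665867/74741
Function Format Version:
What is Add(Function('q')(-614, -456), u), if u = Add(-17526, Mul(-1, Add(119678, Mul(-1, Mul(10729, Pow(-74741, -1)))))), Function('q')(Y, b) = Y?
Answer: Rational(-10300665867, 74741) ≈ -1.3782e+5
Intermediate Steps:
u = Rational(-10254774893, 74741) (u = Add(-17526, Mul(-1, Add(119678, Mul(-1, Mul(10729, Rational(-1, 74741)))))) = Add(-17526, Mul(-1, Add(119678, Mul(-1, Rational(-10729, 74741))))) = Add(-17526, Mul(-1, Add(119678, Rational(10729, 74741)))) = Add(-17526, Mul(-1, Rational(8944864127, 74741))) = Add(-17526, Rational(-8944864127, 74741)) = Rational(-10254774893, 74741) ≈ -1.3720e+5)
Add(Function('q')(-614, -456), u) = Add(-614, Rational(-10254774893, 74741)) = Rational(-10300665867, 74741)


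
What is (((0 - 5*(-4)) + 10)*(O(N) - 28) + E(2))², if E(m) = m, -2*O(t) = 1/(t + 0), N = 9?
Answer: 6345361/9 ≈ 7.0504e+5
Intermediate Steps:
O(t) = -1/(2*t) (O(t) = -1/(2*(t + 0)) = -1/(2*t))
(((0 - 5*(-4)) + 10)*(O(N) - 28) + E(2))² = (((0 - 5*(-4)) + 10)*(-½/9 - 28) + 2)² = (((0 + 20) + 10)*(-½*⅑ - 28) + 2)² = ((20 + 10)*(-1/18 - 28) + 2)² = (30*(-505/18) + 2)² = (-2525/3 + 2)² = (-2519/3)² = 6345361/9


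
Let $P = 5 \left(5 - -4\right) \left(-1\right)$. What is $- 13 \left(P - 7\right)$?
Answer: $676$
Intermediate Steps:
$P = -45$ ($P = 5 \left(5 + 4\right) \left(-1\right) = 5 \cdot 9 \left(-1\right) = 45 \left(-1\right) = -45$)
$- 13 \left(P - 7\right) = - 13 \left(-45 - 7\right) = \left(-13\right) \left(-52\right) = 676$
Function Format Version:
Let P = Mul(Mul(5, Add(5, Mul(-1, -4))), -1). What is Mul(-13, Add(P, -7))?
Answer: 676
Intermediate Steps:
P = -45 (P = Mul(Mul(5, Add(5, 4)), -1) = Mul(Mul(5, 9), -1) = Mul(45, -1) = -45)
Mul(-13, Add(P, -7)) = Mul(-13, Add(-45, -7)) = Mul(-13, -52) = 676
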